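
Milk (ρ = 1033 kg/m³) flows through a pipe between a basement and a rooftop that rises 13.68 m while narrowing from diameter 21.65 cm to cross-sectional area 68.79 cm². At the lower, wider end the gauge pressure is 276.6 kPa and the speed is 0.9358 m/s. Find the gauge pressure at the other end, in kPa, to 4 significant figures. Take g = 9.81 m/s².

P₂ = 125.5 kPa

Mass conservation (A₁v₁ = A₂v₂) gives v₂ = 0.9358 × 368.1/68.79 = 5.008 m/s.
Applying Bernoulli between the two ends and solving for P₂: P₂ = P₁ + ½ρ(v₁² − v₂²) − ρgΔh.
P₂ = 276600 + ½·1033·(0.9358² − 5.008²) − 1033·9.81·(+13.68) = 276600 + (-12500) − (138600) = 125500 Pa.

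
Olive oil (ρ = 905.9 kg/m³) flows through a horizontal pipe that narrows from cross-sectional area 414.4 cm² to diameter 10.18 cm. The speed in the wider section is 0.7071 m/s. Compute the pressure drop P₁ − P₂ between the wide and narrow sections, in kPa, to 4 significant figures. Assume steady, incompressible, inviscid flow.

Mass conservation (A₁v₁ = A₂v₂) gives v₂ = 0.7071 × 414.4/81.39 = 3.600 m/s.
Along the horizontal streamline, P + ½ρv² is constant.
P₁ − P₂ = ½·905.9·(3.600² − 0.7071²) = ½·905.9·12.46 = 5644 Pa.

ΔP ≈ 5.644 kPa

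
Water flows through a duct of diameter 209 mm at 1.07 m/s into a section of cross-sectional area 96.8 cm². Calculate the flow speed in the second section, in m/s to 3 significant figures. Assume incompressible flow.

3.79 m/s

Mass conservation (A₁v₁ = A₂v₂) gives v₂ = 1.07 × 343/96.8 = 3.79 m/s.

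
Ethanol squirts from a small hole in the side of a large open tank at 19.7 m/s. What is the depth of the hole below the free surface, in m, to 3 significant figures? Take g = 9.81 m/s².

19.8 m

For a small hole in a large open tank, ½v² = gh, giving h = v²/(2g).
h = 19.7²/(2·9.81) = 388/19.62 = 19.8 m.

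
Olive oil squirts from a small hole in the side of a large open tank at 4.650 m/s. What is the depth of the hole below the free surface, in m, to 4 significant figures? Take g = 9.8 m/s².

Torricelli: v = √(2gh), so h = v²/(2g).
h = 4.650²/(2·9.8) = 21.62/19.60 = 1.103 m.

1.103 m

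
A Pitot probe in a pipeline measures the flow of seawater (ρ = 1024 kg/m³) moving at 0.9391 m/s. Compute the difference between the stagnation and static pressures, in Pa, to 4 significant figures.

Bernoulli between the free stream and the stagnation point: ½ρv² = P_stag − P_static.
ΔP = ½·1024·0.9391² = 451.5 Pa.

ΔP ≈ 451.5 Pa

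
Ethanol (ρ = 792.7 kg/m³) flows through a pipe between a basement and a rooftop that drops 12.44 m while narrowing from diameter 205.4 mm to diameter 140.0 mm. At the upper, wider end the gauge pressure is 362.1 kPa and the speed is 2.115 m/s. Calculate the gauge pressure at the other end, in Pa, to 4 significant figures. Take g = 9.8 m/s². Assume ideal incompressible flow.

P₂ ≈ 452300 Pa

The volume flow rate is constant, so v₂ = (A₁/A₂)v₁ = (331.4/153.9)·2.115 = 4.553 m/s.
Bernoulli: P₁ + ½ρv₁² + ρg h₁ = P₂ + ½ρv₂² + ρg h₂, so P₂ = P₁ + ½ρ(v₁² − v₂²) − ρg(h₂ − h₁).
P₂ = 362100 + ½·792.7·(2.115² − 4.553²) − 792.7·9.8·(−12.44) = 362100 + (-6442) − (-96640) = 452300 Pa.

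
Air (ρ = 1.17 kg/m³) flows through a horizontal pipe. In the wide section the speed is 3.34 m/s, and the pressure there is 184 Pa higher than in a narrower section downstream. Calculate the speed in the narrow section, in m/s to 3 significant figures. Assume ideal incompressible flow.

18.0 m/s

With h₁ = h₂, rearranging Bernoulli gives v₂ = √(v₁² + 2ΔP/ρ).
v₂ = √(3.34² + 2·184/1.17) = √(11.2 + 315) = 18.0 m/s.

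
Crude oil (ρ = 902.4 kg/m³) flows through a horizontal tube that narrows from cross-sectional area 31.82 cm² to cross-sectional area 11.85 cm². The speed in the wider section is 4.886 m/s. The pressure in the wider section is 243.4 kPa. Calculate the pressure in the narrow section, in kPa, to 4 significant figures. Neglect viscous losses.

Mass conservation (A₁v₁ = A₂v₂) gives v₂ = 4.886 × 31.82/11.85 = 13.12 m/s.
The pipe is horizontal, so Bernoulli reduces to P₁ + ½ρv₁² = P₂ + ½ρv₂².
P₂ = P₁ − ½ρ(v₂² − v₁²) = 243400 − ½·902.4·(13.12² − 4.886²) = 243400 − 66900 = 176500 Pa.

P₂ ≈ 176.5 kPa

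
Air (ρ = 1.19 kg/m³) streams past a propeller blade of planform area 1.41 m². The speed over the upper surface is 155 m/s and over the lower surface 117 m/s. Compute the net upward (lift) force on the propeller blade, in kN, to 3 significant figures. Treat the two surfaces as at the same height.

F ≈ 8.67 kN

With equal heights on the two surfaces, Bernoulli gives P_lower − P_upper = ½ρ(v_upper² − v_lower²).
ΔP = ½·1.19·(155² − 117²) = 6150 Pa.
Lift = ΔP · A = 6150 × 1.41 = 8670 N.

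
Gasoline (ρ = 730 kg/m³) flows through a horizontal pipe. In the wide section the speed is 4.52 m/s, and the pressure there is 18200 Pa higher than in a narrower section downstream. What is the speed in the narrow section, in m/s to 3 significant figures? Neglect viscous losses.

Along the level pipe P + ½ρv² is conserved, hence v₂² = v₁² + 2(P₁ − P₂)/ρ.
v₂ = √(4.52² + 2·18200/730) = √(20.4 + 49.9) = 8.38 m/s.

v₂ ≈ 8.38 m/s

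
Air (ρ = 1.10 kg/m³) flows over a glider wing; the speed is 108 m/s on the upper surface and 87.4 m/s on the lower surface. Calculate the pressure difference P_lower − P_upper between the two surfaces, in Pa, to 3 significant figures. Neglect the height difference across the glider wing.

The pressure is lower where the speed is higher: ΔP = ½ρ(v_up² − v_low²).
ΔP = ½·1.10·(108² − 87.4²) = 2210 Pa.

ΔP ≈ 2210 Pa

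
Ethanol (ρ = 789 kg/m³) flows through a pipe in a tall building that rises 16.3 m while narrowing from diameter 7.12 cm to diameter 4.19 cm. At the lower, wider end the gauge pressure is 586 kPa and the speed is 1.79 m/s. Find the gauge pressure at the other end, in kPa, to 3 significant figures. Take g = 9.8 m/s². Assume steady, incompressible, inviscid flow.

The volume flow rate is constant, so v₂ = (A₁/A₂)v₁ = (39.8/13.8)·1.79 = 5.17 m/s.
Energy conservation along the streamline gives P₂ = P₁ − ½ρ(v₂² − v₁²) − ρg(h₂ − h₁).
P₂ = 586000 + ½·789·(1.79² − 5.17²) − 789·9.8·(+16.3) = 586000 + (-9280) − (126000) = 451000 Pa.

451 kPa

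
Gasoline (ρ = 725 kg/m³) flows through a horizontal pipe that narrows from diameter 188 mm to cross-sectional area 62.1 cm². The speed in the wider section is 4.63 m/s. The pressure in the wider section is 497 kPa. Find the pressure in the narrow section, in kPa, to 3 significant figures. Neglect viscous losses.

By continuity, v₂ = v₁·A₁/A₂ = 4.63·(278/62.1) = 20.7 m/s.
With no height change, Bernoulli's equation is P₁ + ½ρv₁² = P₂ + ½ρv₂².
P₂ = P₁ − ½ρ(v₂² − v₁²) = 497000 − ½·725·(20.7² − 4.63²) = 497000 − 148000 = 349000 Pa.

P₂ ≈ 349 kPa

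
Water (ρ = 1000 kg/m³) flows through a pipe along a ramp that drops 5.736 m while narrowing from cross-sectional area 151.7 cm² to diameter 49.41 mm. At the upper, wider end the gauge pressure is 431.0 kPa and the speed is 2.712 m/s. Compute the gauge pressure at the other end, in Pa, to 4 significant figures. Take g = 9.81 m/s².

Continuity gives A₁v₁ = A₂v₂, so v₂ = (151.7 cm²)/(19.17 cm²) × 2.712 m/s = 21.46 m/s.
Energy conservation along the streamline gives P₂ = P₁ − ½ρ(v₂² − v₁²) − ρg(h₂ − h₁).
P₂ = 431000 + ½·1000·(2.712² − 21.46²) − 1000·9.81·(−5.736) = 431000 + (-226500) − (-56270) = 260800 Pa.

P₂ ≈ 260800 Pa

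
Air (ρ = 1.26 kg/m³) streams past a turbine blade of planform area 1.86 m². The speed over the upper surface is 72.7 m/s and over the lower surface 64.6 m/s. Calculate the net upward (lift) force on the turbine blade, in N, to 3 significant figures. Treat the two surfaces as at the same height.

The faster flow above has the lower pressure; Bernoulli (same height) gives ΔP = ½ρ(v_up² − v_low²).
ΔP = ½·1.26·(72.7² − 64.6²) = 701 Pa.
Lift = ΔP · A = 701 × 1.86 = 1300 N.

1300 N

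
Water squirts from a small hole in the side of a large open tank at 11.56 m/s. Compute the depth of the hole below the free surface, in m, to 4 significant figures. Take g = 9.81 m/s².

Inverting v = √(2gh) gives h = v² / 2g.
h = 11.56²/(2·9.81) = 133.6/19.62 = 6.811 m.

h ≈ 6.811 m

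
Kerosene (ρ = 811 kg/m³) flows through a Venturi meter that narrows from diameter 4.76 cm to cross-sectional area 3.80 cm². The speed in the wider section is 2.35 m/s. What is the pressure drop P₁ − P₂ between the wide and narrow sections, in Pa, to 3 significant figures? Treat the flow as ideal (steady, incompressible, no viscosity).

ΔP = 46900 Pa

By continuity, v₂ = v₁·A₁/A₂ = 2.35·(17.8/3.80) = 11.0 m/s.
The pipe is horizontal, so Bernoulli reduces to P₁ + ½ρv₁² = P₂ + ½ρv₂².
P₁ − P₂ = ½·811·(11.0² − 2.35²) = ½·811·116 = 46900 Pa.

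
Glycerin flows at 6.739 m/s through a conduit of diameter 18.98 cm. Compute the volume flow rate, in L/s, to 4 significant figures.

Q ≈ 190.7 L/s

Q = A·v = 0.02829 m² × 6.739 m/s = 0.1907 m³/s.
Converting: 0.1907 m³/s × 1000 = 190.7 L/s.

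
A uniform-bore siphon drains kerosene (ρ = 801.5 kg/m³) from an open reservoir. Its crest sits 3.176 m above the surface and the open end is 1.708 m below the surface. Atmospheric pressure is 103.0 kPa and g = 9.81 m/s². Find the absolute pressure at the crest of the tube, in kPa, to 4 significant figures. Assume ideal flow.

64.60 kPa

Bernoulli surface→outlet gives ½v² = g·h_out, so v = √(2·9.81·1.708) = 5.789 m/s.
The bore is uniform, so the speed at the crest is the same v. Bernoulli surface→crest: P_atm = P_top + ½ρv² + ρg·h_top.
P_top = 103000 − ½·801.5·5.789² − 801.5·9.81·3.176 = 64600 Pa.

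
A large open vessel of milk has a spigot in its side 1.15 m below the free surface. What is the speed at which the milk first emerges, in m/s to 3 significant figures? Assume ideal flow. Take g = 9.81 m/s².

v ≈ 4.75 m/s

Torricelli's result v = √(2gh) gives v = √(2·9.81·1.15) = 4.75 m/s.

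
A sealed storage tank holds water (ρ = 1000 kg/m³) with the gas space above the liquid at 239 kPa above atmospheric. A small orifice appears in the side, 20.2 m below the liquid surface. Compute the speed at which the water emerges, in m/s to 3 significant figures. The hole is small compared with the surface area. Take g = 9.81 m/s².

Take point 1 at the surface (v₁ ≈ 0) and point 2 at the hole (at atmospheric pressure). Bernoulli: P₁ + ρg h = P_atm + ½ρv₂².
With P₁ − P_atm = 239000 Pa, v₂ = √(2gh + 2ΔP/ρ) = √(2·9.81·20.2 + 2·239000/1000) = 29.6 m/s.

v = 29.6 m/s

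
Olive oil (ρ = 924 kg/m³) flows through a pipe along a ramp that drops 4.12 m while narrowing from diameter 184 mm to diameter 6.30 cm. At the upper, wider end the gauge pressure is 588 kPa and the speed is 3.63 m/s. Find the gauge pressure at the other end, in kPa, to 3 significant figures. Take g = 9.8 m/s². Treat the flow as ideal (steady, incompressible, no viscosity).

The volume flow rate is constant, so v₂ = (A₁/A₂)v₁ = (266/31.2)·3.63 = 31.0 m/s.
Energy conservation along the streamline gives P₂ = P₁ − ½ρ(v₂² − v₁²) − ρg(h₂ − h₁).
P₂ = 588000 + ½·924·(3.63² − 31.0²) − 924·9.8·(−4.12) = 588000 + (-437000) − (-37300) = 188000 Pa.

P₂ ≈ 188 kPa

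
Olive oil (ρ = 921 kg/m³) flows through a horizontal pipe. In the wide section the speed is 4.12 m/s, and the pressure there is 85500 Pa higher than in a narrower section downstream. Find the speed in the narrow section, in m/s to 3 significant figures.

v₂ ≈ 14.2 m/s

Along the level pipe P + ½ρv² is conserved, hence v₂² = v₁² + 2(P₁ − P₂)/ρ.
v₂ = √(4.12² + 2·85500/921) = √(17.0 + 186) = 14.2 m/s.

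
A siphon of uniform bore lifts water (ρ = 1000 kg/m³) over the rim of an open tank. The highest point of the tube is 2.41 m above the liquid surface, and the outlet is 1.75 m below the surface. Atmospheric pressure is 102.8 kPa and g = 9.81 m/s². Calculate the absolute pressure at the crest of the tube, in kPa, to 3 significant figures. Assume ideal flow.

P_top ≈ 62.0 kPa

Bernoulli surface→outlet gives ½v² = g·h_out, so v = √(2·9.81·1.75) = 5.86 m/s.
Continuity keeps v the same throughout the tube; from surface to crest, P_atm + 0 = P_top + ½ρv² + ρg·h_top.
P_top = 102800 − ½·1000·5.86² − 1000·9.81·2.41 = 62000 Pa.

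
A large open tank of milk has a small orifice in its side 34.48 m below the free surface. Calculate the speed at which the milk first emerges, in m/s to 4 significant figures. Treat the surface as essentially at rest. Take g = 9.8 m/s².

v ≈ 26.00 m/s

Torricelli's result v = √(2gh) gives v = √(2·9.8·34.48) = 26.00 m/s.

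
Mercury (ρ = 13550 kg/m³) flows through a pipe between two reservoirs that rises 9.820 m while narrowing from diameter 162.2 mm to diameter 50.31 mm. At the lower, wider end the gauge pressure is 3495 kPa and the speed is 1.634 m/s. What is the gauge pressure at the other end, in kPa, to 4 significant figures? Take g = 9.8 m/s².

P₂ = 254.8 kPa

Mass conservation (A₁v₁ = A₂v₂) gives v₂ = 1.634 × 206.6/19.88 = 16.98 m/s.
Bernoulli: P₁ + ½ρv₁² + ρg h₁ = P₂ + ½ρv₂² + ρg h₂, so P₂ = P₁ + ½ρ(v₁² − v₂²) − ρg(h₂ − h₁).
P₂ = 3495000 + ½·13550·(1.634² − 16.98²) − 13550·9.8·(+9.820) = 3495000 + (-1936000) − (1304000) = 254800 Pa.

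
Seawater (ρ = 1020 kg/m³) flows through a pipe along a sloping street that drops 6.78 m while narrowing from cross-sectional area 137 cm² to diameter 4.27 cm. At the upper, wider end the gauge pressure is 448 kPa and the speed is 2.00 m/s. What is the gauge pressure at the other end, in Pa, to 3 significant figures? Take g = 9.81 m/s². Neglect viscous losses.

Mass conservation (A₁v₁ = A₂v₂) gives v₂ = 2.00 × 137/14.3 = 19.1 m/s.
Energy conservation along the streamline gives P₂ = P₁ − ½ρ(v₂² − v₁²) − ρg(h₂ − h₁).
P₂ = 448000 + ½·1020·(2.00² − 19.1²) − 1020·9.81·(−6.78) = 448000 + (-185000) − (-67800) = 331000 Pa.

P₂ = 331000 Pa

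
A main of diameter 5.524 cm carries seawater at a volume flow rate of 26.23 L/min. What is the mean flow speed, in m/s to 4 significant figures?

0.1824 m/s

Q = 26.23 L/min = 0.0004372 m³/s.
v = Q/A = 0.0004372 / 0.002397 = 0.1824 m/s.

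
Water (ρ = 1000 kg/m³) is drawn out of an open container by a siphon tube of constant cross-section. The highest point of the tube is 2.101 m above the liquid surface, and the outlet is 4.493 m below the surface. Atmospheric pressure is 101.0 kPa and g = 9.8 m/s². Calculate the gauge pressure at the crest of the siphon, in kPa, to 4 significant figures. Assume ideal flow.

P_gauge = -64.62 kPa

The outlet speed comes from Torricelli: v = √(2g·4.493) = 9.384 m/s.
With constant cross-section the crest speed equals v; applying Bernoulli from the surface up to the crest, P_top = P_atm − ½ρv² − ρg·h_top.
P_top = 101000 − ½·1000·9.384² − 1000·9.8·2.101 = 36380 Pa. So P_gauge = P_top − P_atm = -64620 Pa.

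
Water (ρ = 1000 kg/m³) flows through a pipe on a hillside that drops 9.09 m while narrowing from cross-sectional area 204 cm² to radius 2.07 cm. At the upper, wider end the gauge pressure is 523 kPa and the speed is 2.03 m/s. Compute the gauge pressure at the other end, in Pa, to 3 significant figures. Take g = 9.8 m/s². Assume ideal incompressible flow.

P₂ ≈ 141000 Pa

The volume flow rate is constant, so v₂ = (A₁/A₂)v₁ = (204/13.5)·2.03 = 30.8 m/s.
Energy conservation along the streamline gives P₂ = P₁ − ½ρ(v₂² − v₁²) − ρg(h₂ − h₁).
P₂ = 523000 + ½·1000·(2.03² − 30.8²) − 1000·9.8·(−9.09) = 523000 + (-471000) − (-89100) = 141000 Pa.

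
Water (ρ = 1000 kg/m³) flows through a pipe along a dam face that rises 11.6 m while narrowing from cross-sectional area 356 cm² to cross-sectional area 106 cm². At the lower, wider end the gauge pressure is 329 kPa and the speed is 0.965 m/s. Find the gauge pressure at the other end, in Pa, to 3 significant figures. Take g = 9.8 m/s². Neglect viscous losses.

P₂ ≈ 211000 Pa

Mass conservation (A₁v₁ = A₂v₂) gives v₂ = 0.965 × 356/106 = 3.24 m/s.
Bernoulli: P₁ + ½ρv₁² + ρg h₁ = P₂ + ½ρv₂² + ρg h₂, so P₂ = P₁ + ½ρ(v₁² − v₂²) − ρg(h₂ − h₁).
P₂ = 329000 + ½·1000·(0.965² − 3.24²) − 1000·9.8·(+11.6) = 329000 + (-4790) − (114000) = 211000 Pa.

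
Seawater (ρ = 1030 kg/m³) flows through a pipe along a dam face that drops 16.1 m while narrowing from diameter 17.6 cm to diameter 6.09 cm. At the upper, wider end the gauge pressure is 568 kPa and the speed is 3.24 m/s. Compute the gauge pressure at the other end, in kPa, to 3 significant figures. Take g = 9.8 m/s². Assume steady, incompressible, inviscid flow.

Continuity gives A₁v₁ = A₂v₂, so v₂ = (243 cm²)/(29.1 cm²) × 3.24 m/s = 27.1 m/s.
Bernoulli: P₁ + ½ρv₁² + ρg h₁ = P₂ + ½ρv₂² + ρg h₂, so P₂ = P₁ + ½ρ(v₁² − v₂²) − ρg(h₂ − h₁).
P₂ = 568000 + ½·1030·(3.24² − 27.1²) − 1030·9.8·(−16.1) = 568000 + (-372000) − (-163000) = 359000 Pa.

P₂ = 359 kPa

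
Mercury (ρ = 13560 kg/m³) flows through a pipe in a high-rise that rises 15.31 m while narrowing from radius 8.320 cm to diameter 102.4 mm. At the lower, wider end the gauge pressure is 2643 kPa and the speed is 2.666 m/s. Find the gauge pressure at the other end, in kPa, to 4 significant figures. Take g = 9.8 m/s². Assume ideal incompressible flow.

By continuity, v₂ = v₁·A₁/A₂ = 2.666·(217.5/82.35) = 7.040 m/s.
Bernoulli: P₁ + ½ρv₁² + ρg h₁ = P₂ + ½ρv₂² + ρg h₂, so P₂ = P₁ + ½ρ(v₁² − v₂²) − ρg(h₂ − h₁).
P₂ = 2643000 + ½·13560·(2.666² − 7.040²) − 13560·9.8·(+15.31) = 2643000 + (-287800) − (2035000) = 320700 Pa.

320.7 kPa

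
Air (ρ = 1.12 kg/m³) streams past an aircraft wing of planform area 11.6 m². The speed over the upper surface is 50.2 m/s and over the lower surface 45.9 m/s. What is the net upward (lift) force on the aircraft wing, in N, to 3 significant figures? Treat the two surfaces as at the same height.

2680 N

With equal heights on the two surfaces, Bernoulli gives P_lower − P_upper = ½ρ(v_upper² − v_lower²).
ΔP = ½·1.12·(50.2² − 45.9²) = 231 Pa.
Lift = ΔP · A = 231 × 11.6 = 2680 N.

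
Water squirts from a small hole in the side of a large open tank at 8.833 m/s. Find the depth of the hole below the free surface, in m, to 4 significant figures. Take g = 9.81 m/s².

For a small hole in a large open tank, ½v² = gh, giving h = v²/(2g).
h = 8.833²/(2·9.81) = 78.02/19.62 = 3.977 m.

3.977 m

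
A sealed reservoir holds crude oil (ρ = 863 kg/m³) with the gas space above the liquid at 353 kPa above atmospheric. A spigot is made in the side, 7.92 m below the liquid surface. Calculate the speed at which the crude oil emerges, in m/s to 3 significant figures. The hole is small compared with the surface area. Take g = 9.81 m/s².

31.2 m/s

Take point 1 at the surface (v₁ ≈ 0) and point 2 at the hole (at atmospheric pressure). Bernoulli: P₁ + ρg h = P_atm + ½ρv₂².
With P₁ − P_atm = 353000 Pa, v₂ = √(2gh + 2ΔP/ρ) = √(2·9.81·7.92 + 2·353000/863) = 31.2 m/s.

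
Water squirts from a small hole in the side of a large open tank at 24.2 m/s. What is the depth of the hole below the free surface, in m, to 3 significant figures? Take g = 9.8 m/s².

h = 29.9 m

Inverting v = √(2gh) gives h = v² / 2g.
h = 24.2²/(2·9.8) = 586/19.60 = 29.9 m.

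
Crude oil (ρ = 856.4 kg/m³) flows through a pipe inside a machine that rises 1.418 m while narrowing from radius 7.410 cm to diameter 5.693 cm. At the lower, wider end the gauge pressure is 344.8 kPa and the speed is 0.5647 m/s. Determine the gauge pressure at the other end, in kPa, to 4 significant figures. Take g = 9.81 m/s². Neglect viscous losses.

326.8 kPa

The volume flow rate is constant, so v₂ = (A₁/A₂)v₁ = (172.5/25.45)·0.5647 = 3.827 m/s.
Energy conservation along the streamline gives P₂ = P₁ − ½ρ(v₂² − v₁²) − ρg(h₂ − h₁).
P₂ = 344800 + ½·856.4·(0.5647² − 3.827²) − 856.4·9.81·(+1.418) = 344800 + (-6134) − (11910) = 326800 Pa.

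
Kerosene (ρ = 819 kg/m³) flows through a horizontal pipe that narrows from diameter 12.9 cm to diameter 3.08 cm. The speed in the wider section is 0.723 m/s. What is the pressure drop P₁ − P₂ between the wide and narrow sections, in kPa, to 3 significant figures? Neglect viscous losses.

Continuity gives A₁v₁ = A₂v₂, so v₂ = (131 cm²)/(7.45 cm²) × 0.723 m/s = 12.7 m/s.
Bernoulli (h₁ = h₂): P₁ − P₂ = ½ρ(v₂² − v₁²).
P₁ − P₂ = ½·819·(12.7² − 0.723²) = ½·819·160 = 65700 Pa.

65.7 kPa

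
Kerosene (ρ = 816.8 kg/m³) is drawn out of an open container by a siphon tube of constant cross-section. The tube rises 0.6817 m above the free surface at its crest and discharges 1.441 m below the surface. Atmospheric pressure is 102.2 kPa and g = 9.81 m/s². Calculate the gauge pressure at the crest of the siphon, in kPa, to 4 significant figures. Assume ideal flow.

Bernoulli surface→outlet gives ½v² = g·h_out, so v = √(2·9.81·1.441) = 5.317 m/s.
Continuity keeps v the same throughout the tube; from surface to crest, P_atm + 0 = P_top + ½ρv² + ρg·h_top.
P_top = 102200 − ½·816.8·5.317² − 816.8·9.81·0.6817 = 85190 Pa. So P_gauge = P_top − P_atm = -17010 Pa.

P_gauge ≈ -17.01 kPa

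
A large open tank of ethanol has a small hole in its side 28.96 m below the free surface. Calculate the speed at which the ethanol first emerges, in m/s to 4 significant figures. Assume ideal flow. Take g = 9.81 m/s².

Torricelli's result v = √(2gh) gives v = √(2·9.81·28.96) = 23.84 m/s.

v ≈ 23.84 m/s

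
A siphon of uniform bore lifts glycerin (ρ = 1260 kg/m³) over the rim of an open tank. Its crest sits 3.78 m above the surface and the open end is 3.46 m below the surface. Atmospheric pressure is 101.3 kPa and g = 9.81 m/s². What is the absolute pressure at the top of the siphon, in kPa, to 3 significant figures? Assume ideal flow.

P_top ≈ 11.8 kPa

Bernoulli surface→outlet gives ½v² = g·h_out, so v = √(2·9.81·3.46) = 8.24 m/s.
Continuity keeps v the same throughout the tube; from surface to crest, P_atm + 0 = P_top + ½ρv² + ρg·h_top.
P_top = 101300 − ½·1260·8.24² − 1260·9.81·3.78 = 11800 Pa.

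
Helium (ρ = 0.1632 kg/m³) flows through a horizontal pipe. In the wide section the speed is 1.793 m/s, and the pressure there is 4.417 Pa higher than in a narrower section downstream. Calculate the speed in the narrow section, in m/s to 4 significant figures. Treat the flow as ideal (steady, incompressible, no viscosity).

Along the level pipe P + ½ρv² is conserved, hence v₂² = v₁² + 2(P₁ − P₂)/ρ.
v₂ = √(1.793² + 2·4.417/0.1632) = √(3.215 + 54.13) = 7.573 m/s.

v₂ = 7.573 m/s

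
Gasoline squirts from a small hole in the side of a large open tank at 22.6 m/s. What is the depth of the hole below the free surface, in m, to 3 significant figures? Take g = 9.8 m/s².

h ≈ 26.1 m

Inverting v = √(2gh) gives h = v² / 2g.
h = 22.6²/(2·9.8) = 511/19.60 = 26.1 m.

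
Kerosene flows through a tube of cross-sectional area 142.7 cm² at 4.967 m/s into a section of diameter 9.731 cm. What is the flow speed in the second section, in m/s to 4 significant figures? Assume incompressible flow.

v₂ = 9.530 m/s

By continuity, v₂ = v₁·A₁/A₂ = 4.967·(142.7/74.37) = 9.530 m/s.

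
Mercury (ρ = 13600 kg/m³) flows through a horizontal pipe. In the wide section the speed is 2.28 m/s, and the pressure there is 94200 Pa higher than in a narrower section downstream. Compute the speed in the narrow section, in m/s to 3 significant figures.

With h₁ = h₂, rearranging Bernoulli gives v₂ = √(v₁² + 2ΔP/ρ).
v₂ = √(2.28² + 2·94200/13600) = √(5.20 + 13.9) = 4.36 m/s.

v₂ ≈ 4.36 m/s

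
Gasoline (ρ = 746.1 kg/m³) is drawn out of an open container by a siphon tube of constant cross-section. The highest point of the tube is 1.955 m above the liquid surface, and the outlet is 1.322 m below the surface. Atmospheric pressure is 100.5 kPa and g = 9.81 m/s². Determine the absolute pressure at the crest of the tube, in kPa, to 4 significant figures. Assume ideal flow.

P_top = 76.51 kPa

The outlet speed comes from Torricelli: v = √(2g·1.322) = 5.093 m/s.
With constant cross-section the crest speed equals v; applying Bernoulli from the surface up to the crest, P_top = P_atm − ½ρv² − ρg·h_top.
P_top = 100500 − ½·746.1·5.093² − 746.1·9.81·1.955 = 76510 Pa.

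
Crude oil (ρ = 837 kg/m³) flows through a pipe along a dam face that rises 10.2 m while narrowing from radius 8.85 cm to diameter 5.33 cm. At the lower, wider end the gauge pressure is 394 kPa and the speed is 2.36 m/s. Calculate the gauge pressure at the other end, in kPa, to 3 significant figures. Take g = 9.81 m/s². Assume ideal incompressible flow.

P₂ ≈ 29.1 kPa

The volume flow rate is constant, so v₂ = (A₁/A₂)v₁ = (246/22.3)·2.36 = 26.0 m/s.
Applying Bernoulli between the two ends and solving for P₂: P₂ = P₁ + ½ρ(v₁² − v₂²) − ρgΔh.
P₂ = 394000 + ½·837·(2.36² − 26.0²) − 837·9.81·(+10.2) = 394000 + (-281000) − (83800) = 29100 Pa.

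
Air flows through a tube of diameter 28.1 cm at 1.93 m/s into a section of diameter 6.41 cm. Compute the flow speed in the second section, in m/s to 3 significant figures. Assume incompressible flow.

v₂ ≈ 37.1 m/s

Continuity gives A₁v₁ = A₂v₂, so v₂ = (620 cm²)/(32.3 cm²) × 1.93 m/s = 37.1 m/s.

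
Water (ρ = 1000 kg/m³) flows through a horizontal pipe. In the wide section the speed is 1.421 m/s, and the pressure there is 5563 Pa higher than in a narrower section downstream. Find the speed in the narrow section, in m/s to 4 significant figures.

v₂ ≈ 3.626 m/s

With h₁ = h₂, rearranging Bernoulli gives v₂ = √(v₁² + 2ΔP/ρ).
v₂ = √(1.421² + 2·5563/1000) = √(2.019 + 11.13) = 3.626 m/s.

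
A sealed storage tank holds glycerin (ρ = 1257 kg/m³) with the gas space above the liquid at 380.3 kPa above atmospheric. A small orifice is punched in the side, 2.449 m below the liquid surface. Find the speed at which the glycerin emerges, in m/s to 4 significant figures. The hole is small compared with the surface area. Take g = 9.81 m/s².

v ≈ 25.56 m/s

Take point 1 at the surface (v₁ ≈ 0) and point 2 at the hole (at atmospheric pressure). Bernoulli: P₁ + ρg h = P_atm + ½ρv₂².
With P₁ − P_atm = 380300 Pa, v₂ = √(2gh + 2ΔP/ρ) = √(2·9.81·2.449 + 2·380300/1257) = 25.56 m/s.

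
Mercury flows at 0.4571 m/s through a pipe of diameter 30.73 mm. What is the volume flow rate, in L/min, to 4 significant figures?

Q ≈ 20.34 L/min

Q = A·v = 0.0007417 m² × 0.4571 m/s = 0.0003390 m³/s.
Converting: 0.0003390 m³/s × 60000 = 20.34 L/min.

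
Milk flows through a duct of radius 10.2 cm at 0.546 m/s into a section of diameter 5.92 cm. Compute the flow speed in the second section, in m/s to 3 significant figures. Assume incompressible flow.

Mass conservation (A₁v₁ = A₂v₂) gives v₂ = 0.546 × 327/27.5 = 6.48 m/s.

v₂ ≈ 6.48 m/s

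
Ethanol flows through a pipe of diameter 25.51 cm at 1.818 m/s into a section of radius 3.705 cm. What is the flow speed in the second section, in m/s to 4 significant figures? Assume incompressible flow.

Mass conservation (A₁v₁ = A₂v₂) gives v₂ = 1.818 × 511.1/43.12 = 21.55 m/s.

v₂ ≈ 21.55 m/s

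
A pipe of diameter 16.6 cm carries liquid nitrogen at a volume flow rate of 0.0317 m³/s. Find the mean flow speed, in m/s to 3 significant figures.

Q = 0.0317 m³/s = 0.0317 m³/s.
v = Q/A = 0.0317 / 0.0216 = 1.46 m/s.

v ≈ 1.46 m/s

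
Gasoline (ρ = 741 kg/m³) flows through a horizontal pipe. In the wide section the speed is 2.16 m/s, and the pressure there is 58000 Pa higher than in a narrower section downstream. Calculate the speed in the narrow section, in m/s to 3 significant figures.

v₂ = 12.7 m/s

Along the level pipe P + ½ρv² is conserved, hence v₂² = v₁² + 2(P₁ − P₂)/ρ.
v₂ = √(2.16² + 2·58000/741) = √(4.67 + 157) = 12.7 m/s.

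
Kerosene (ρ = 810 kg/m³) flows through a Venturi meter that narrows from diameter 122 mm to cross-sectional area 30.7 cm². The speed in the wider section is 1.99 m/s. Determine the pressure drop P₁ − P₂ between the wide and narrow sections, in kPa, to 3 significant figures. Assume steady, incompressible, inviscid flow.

Mass conservation (A₁v₁ = A₂v₂) gives v₂ = 1.99 × 117/30.7 = 7.58 m/s.
Along the horizontal streamline, P + ½ρv² is constant.
P₁ − P₂ = ½·810·(7.58² − 1.99²) = ½·810·53.5 = 21700 Pa.

ΔP ≈ 21.7 kPa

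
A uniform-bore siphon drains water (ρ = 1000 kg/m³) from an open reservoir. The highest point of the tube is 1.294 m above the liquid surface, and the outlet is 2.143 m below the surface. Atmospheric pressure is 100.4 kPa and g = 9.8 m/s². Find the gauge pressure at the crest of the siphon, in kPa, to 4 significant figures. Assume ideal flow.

The outlet speed comes from Torricelli: v = √(2g·2.143) = 6.481 m/s.
The bore is uniform, so the speed at the crest is the same v. Bernoulli surface→crest: P_atm = P_top + ½ρv² + ρg·h_top.
P_top = 100400 − ½·1000·6.481² − 1000·9.8·1.294 = 66720 Pa. So P_gauge = P_top − P_atm = -33680 Pa.

P_gauge ≈ -33.68 kPa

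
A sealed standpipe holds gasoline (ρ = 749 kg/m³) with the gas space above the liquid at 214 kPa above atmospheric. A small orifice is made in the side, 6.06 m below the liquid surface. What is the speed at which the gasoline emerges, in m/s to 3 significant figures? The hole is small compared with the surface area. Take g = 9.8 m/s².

26.3 m/s

Take point 1 at the surface (v₁ ≈ 0) and point 2 at the hole (at atmospheric pressure). Bernoulli: P₁ + ρg h = P_atm + ½ρv₂².
With P₁ − P_atm = 214000 Pa, v₂ = √(2gh + 2ΔP/ρ) = √(2·9.8·6.06 + 2·214000/749) = 26.3 m/s.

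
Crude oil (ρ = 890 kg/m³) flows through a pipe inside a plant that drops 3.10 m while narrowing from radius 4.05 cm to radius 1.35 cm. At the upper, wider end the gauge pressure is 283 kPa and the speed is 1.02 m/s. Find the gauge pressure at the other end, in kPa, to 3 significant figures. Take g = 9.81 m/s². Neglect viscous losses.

Continuity gives A₁v₁ = A₂v₂, so v₂ = (51.5 cm²)/(5.73 cm²) × 1.02 m/s = 9.18 m/s.
Applying Bernoulli between the two ends and solving for P₂: P₂ = P₁ + ½ρ(v₁² − v₂²) − ρgΔh.
P₂ = 283000 + ½·890·(1.02² − 9.18²) − 890·9.81·(−3.10) = 283000 + (-37000) − (-27100) = 273000 Pa.

273 kPa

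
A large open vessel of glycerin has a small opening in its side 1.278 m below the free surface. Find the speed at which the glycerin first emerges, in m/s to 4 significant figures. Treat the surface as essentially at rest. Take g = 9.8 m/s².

Torricelli's result v = √(2gh) gives v = √(2·9.8·1.278) = 5.005 m/s.

v ≈ 5.005 m/s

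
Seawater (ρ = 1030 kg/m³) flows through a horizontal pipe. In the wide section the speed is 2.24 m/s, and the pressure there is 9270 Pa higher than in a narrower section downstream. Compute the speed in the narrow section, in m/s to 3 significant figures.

4.80 m/s

With h₁ = h₂, rearranging Bernoulli gives v₂ = √(v₁² + 2ΔP/ρ).
v₂ = √(2.24² + 2·9270/1030) = √(5.02 + 18.0) = 4.80 m/s.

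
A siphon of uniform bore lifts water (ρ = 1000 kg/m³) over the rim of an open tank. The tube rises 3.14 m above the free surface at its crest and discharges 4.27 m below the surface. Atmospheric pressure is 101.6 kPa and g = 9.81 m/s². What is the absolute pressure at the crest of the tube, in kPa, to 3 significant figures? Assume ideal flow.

From the surface to the outlet (both open to atmosphere, surface at rest): v = √(2g·h_out) = √(2·9.81·4.27) = 9.15 m/s.
With constant cross-section the crest speed equals v; applying Bernoulli from the surface up to the crest, P_top = P_atm − ½ρv² − ρg·h_top.
P_top = 101600 − ½·1000·9.15² − 1000·9.81·3.14 = 28900 Pa.

P_top = 28.9 kPa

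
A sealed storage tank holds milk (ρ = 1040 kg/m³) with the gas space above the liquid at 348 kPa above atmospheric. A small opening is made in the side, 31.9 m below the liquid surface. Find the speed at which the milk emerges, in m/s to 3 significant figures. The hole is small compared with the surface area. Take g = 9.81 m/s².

v ≈ 36.0 m/s

Take point 1 at the surface (v₁ ≈ 0) and point 2 at the hole (at atmospheric pressure). Bernoulli: P₁ + ρg h = P_atm + ½ρv₂².
With P₁ − P_atm = 348000 Pa, v₂ = √(2gh + 2ΔP/ρ) = √(2·9.81·31.9 + 2·348000/1040) = 36.0 m/s.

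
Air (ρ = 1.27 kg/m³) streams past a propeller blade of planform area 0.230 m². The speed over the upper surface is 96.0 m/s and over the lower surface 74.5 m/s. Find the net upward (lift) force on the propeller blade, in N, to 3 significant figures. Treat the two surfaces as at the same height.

With equal heights on the two surfaces, Bernoulli gives P_lower − P_upper = ½ρ(v_upper² − v_lower²).
ΔP = ½·1.27·(96.0² − 74.5²) = 2330 Pa.
Lift = ΔP · A = 2330 × 0.230 = 535 N.

F ≈ 535 N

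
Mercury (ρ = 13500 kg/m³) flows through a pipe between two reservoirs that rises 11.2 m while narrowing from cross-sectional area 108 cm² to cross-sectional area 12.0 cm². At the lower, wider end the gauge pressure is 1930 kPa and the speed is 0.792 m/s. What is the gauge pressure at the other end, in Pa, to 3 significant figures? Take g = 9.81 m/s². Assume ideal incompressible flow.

By continuity, v₂ = v₁·A₁/A₂ = 0.792·(108/12.0) = 7.13 m/s.
Bernoulli: P₁ + ½ρv₁² + ρg h₁ = P₂ + ½ρv₂² + ρg h₂, so P₂ = P₁ + ½ρ(v₁² − v₂²) − ρg(h₂ − h₁).
P₂ = 1930000 + ½·13500·(0.792² − 7.13²) − 13500·9.81·(+11.2) = 1930000 + (-339000) − (1480000) = 108000 Pa.

P₂ ≈ 108000 Pa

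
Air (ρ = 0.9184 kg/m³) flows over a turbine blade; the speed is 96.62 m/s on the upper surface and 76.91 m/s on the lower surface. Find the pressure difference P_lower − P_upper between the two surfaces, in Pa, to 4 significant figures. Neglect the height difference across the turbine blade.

Bernoulli (same height): P_lower − P_upper = ½ρ(v_upper² − v_lower²).
ΔP = ½·0.9184·(96.62² − 76.91²) = 1571 Pa.

1571 Pa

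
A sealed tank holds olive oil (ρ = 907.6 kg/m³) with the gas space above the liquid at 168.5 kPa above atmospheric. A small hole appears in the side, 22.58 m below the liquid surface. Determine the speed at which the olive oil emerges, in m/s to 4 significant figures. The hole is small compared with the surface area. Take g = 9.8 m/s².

v ≈ 28.53 m/s

Take point 1 at the surface (v₁ ≈ 0) and point 2 at the hole (at atmospheric pressure). Bernoulli: P₁ + ρg h = P_atm + ½ρv₂².
With P₁ − P_atm = 168500 Pa, v₂ = √(2gh + 2ΔP/ρ) = √(2·9.8·22.58 + 2·168500/907.6) = 28.53 m/s.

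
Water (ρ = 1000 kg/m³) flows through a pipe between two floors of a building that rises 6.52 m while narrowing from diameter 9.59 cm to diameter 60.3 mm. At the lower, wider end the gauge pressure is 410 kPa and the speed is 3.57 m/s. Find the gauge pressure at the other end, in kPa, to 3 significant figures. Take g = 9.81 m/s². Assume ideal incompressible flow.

By continuity, v₂ = v₁·A₁/A₂ = 3.57·(72.2/28.6) = 9.03 m/s.
Applying Bernoulli between the two ends and solving for P₂: P₂ = P₁ + ½ρ(v₁² − v₂²) − ρgΔh.
P₂ = 410000 + ½·1000·(3.57² − 9.03²) − 1000·9.81·(+6.52) = 410000 + (-34400) − (64000) = 312000 Pa.

P₂ ≈ 312 kPa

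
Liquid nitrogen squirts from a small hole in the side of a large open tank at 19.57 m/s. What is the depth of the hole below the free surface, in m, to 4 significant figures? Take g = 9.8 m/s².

h = 19.54 m

Inverting v = √(2gh) gives h = v² / 2g.
h = 19.57²/(2·9.8) = 383.0/19.60 = 19.54 m.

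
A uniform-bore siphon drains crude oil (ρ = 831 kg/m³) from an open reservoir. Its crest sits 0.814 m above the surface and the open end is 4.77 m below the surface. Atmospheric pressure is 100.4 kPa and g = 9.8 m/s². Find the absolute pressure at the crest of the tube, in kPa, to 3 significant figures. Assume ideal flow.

P_top ≈ 54.9 kPa

The outlet speed comes from Torricelli: v = √(2g·4.77) = 9.67 m/s.
The bore is uniform, so the speed at the crest is the same v. Bernoulli surface→crest: P_atm = P_top + ½ρv² + ρg·h_top.
P_top = 100400 − ½·831·9.67² − 831·9.8·0.814 = 54900 Pa.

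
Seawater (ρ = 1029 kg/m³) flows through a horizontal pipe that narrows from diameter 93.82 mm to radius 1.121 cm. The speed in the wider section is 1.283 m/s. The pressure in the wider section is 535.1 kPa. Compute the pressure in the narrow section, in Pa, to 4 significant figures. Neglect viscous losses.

P₂ ≈ 276200 Pa

By continuity, v₂ = v₁·A₁/A₂ = 1.283·(69.13/3.948) = 22.47 m/s.
The pipe is horizontal, so Bernoulli reduces to P₁ + ½ρv₁² = P₂ + ½ρv₂².
P₂ = P₁ − ½ρ(v₂² − v₁²) = 535100 − ½·1029·(22.47² − 1.283²) = 535100 − 258900 = 276200 Pa.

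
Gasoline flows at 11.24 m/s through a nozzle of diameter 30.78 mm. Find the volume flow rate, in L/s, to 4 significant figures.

Q = 8.364 L/s

Q = A·v = 0.0007441 m² × 11.24 m/s = 0.008364 m³/s.
Converting: 0.008364 m³/s × 1000 = 8.364 L/s.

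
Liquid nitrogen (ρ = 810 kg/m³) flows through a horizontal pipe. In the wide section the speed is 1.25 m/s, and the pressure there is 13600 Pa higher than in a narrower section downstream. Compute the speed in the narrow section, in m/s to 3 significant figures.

Along the level pipe P + ½ρv² is conserved, hence v₂² = v₁² + 2(P₁ − P₂)/ρ.
v₂ = √(1.25² + 2·13600/810) = √(1.56 + 33.6) = 5.93 m/s.

v₂ ≈ 5.93 m/s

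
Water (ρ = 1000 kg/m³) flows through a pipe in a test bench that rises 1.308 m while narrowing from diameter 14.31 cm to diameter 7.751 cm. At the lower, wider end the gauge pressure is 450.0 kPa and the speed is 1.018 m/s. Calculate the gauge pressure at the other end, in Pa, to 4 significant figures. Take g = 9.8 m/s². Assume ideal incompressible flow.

The volume flow rate is constant, so v₂ = (A₁/A₂)v₁ = (160.8/47.19)·1.018 = 3.470 m/s.
Energy conservation along the streamline gives P₂ = P₁ − ½ρ(v₂² − v₁²) − ρg(h₂ − h₁).
P₂ = 450000 + ½·1000·(1.018² − 3.470²) − 1000·9.8·(+1.308) = 450000 + (-5502) − (12820) = 431700 Pa.

P₂ ≈ 431700 Pa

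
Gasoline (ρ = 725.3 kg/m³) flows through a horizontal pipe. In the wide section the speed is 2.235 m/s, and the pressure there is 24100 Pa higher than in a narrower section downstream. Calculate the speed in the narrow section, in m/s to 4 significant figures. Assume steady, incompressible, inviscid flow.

v₂ ≈ 8.453 m/s

Along the level pipe P + ½ρv² is conserved, hence v₂² = v₁² + 2(P₁ − P₂)/ρ.
v₂ = √(2.235² + 2·24100/725.3) = √(4.995 + 66.46) = 8.453 m/s.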